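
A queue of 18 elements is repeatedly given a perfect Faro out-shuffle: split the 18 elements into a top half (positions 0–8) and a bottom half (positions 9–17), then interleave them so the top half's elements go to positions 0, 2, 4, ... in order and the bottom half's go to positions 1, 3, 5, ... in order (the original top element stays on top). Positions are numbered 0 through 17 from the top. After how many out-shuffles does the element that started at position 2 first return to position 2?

8

Follow position 2 under repeated out-shuffles:
2 → 4 → 8 → 16 → 15 → 13 → 9 → 1 → 2
It first returns after 8 out-shuffles.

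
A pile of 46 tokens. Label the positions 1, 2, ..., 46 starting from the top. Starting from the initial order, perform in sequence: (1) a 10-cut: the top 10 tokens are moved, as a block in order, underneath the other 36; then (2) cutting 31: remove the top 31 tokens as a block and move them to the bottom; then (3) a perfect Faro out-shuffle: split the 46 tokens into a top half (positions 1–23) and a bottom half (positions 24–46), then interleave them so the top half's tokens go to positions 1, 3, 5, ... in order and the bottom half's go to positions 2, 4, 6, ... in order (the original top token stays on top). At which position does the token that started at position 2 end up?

Track the token from position 2 forward through each operation:
  after op 1 (cut 10): 2 → 38
  after op 2 (cut 31): 38 → 7
  after op 3 (out-shuffle): 7 → 13

13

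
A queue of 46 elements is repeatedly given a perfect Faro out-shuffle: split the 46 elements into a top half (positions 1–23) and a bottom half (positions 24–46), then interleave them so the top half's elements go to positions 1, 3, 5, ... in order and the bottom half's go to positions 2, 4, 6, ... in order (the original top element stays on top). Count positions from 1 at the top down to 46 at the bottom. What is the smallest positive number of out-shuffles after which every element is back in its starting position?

12

The out-shuffle permutes the 46 positions with cycle lengths [1, 1, 2, 4, 4, 4, 6, 12, 12].
Every element is home exactly when every cycle has completed a whole number of laps, i.e. after lcm(1, 2, 4, 6, 12) = 12 out-shuffles.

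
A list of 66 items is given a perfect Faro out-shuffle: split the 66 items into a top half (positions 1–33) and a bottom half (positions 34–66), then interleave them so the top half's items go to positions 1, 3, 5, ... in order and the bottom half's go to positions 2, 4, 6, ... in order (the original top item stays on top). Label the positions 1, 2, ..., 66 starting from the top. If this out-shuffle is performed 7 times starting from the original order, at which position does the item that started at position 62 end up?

Track the item's position through each out-shuffle:
62 → 58 → 50 → 34 → 2 → 3 → 5 → 9

9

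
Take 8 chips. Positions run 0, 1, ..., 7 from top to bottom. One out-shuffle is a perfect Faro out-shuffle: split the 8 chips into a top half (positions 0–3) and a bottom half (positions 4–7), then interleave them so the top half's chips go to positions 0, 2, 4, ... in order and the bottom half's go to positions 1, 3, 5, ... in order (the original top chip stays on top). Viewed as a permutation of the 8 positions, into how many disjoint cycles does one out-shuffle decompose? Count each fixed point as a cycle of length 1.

4

Trace each unvisited position around until it returns:
(0) (1 2 4) (3 6 5) (7)
4 cycles in total.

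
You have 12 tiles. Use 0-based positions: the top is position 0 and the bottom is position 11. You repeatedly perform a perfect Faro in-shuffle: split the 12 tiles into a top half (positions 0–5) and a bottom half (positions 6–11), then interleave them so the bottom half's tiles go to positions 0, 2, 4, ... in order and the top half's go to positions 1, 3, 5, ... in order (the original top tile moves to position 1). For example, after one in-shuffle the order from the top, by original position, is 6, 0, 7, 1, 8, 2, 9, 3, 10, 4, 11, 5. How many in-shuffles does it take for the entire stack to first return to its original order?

The in-shuffle permutes the 12 positions with cycle lengths [12].
Every tile is home exactly when every cycle has completed a whole number of laps, i.e. after lcm(12) = 12 in-shuffles.

12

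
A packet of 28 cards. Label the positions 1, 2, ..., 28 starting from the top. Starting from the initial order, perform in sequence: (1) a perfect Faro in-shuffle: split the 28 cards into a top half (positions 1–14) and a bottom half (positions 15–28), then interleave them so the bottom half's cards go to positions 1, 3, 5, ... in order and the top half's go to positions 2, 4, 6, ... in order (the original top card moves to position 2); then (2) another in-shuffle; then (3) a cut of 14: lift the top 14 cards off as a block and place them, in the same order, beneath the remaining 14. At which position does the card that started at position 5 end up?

Track the card from position 5 forward through each operation:
  after op 1 (in-shuffle): 5 → 10
  after op 2 (in-shuffle): 10 → 20
  after op 3 (cut 14): 20 → 6

6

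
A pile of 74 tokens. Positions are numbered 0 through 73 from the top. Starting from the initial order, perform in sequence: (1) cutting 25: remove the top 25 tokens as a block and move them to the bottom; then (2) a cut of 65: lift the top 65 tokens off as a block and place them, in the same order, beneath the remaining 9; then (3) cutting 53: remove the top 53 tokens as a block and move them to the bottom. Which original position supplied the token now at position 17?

12

Undo the operations in reverse order, starting from position 17:
  undo op 3 (cut 53): 17 ← 70
  undo op 2 (cut 65): 70 ← 61
  undo op 1 (cut 25): 61 ← 12
So the token at position 17 came from original position 12.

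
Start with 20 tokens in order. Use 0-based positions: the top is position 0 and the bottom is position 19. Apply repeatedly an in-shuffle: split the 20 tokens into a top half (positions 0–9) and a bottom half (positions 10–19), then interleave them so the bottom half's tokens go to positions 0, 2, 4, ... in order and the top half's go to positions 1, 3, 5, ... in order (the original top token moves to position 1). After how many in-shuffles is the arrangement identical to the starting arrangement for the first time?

The in-shuffle permutes the 20 positions with cycle lengths [2, 3, 3, 6, 6].
Every token is home exactly when every cycle has completed a whole number of laps, i.e. after lcm(2, 3, 6) = 6 in-shuffles.

6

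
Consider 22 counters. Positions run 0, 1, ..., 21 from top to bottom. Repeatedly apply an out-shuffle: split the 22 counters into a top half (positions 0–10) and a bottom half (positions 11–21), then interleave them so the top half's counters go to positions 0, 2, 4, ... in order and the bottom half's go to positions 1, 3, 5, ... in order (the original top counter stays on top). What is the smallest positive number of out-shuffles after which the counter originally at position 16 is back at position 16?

6

Follow position 16 under repeated out-shuffles:
16 → 11 → 1 → 2 → 4 → 8 → 16
It first returns after 6 out-shuffles.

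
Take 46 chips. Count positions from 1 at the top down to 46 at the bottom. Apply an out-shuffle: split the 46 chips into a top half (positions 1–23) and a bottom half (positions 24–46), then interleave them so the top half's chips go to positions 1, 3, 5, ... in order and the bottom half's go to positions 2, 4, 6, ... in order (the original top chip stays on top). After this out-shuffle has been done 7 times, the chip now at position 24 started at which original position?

Work backwards from position 24, undoing one out-shuffle at a time:
24 ← 35 ← 18 ← 32 ← 39 ← 20 ← 33 ← 17
So the chip now at position 24 started at position 17.

17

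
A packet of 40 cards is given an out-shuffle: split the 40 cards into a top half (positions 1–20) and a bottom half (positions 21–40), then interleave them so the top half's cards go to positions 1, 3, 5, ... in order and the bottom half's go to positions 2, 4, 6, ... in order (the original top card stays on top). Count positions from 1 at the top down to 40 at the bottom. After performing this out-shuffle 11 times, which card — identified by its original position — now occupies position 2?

3

Work backwards from position 2, undoing one out-shuffle at a time:
2 ← 21 ← 11 ← 6 ← 23 ← 12 ← 26 ← 33 ← 17 ← 9 ← 5 ← 3
So the card now at position 2 started at position 3.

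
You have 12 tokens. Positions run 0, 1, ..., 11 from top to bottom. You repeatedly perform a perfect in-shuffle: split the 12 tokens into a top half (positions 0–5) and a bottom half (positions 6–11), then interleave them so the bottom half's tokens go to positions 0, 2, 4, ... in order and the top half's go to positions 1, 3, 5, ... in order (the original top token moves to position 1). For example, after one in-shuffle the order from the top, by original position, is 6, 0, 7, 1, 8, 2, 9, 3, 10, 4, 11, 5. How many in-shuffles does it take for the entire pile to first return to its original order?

The in-shuffle permutes the 12 positions with cycle lengths [12].
Every token is home exactly when every cycle has completed a whole number of laps, i.e. after lcm(12) = 12 in-shuffles.

12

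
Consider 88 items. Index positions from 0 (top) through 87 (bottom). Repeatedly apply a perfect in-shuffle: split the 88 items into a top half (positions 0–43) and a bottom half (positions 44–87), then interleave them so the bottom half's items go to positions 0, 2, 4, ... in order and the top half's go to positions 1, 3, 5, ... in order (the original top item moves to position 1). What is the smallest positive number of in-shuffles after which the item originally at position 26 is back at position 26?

Follow position 26 under repeated in-shuffles:
26 → 53 → 18 → 37 → 75 → 62 → 36 → 73 → 58 → 28 → 57 → 26
It first returns after 11 in-shuffles.

11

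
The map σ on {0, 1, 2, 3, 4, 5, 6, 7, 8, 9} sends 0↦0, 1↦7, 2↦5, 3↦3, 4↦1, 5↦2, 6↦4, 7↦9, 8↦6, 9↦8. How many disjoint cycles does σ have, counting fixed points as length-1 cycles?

4

Cycle decomposition: (0) (1 7 9 8 6 4) (2 5) (3).
4 cycles.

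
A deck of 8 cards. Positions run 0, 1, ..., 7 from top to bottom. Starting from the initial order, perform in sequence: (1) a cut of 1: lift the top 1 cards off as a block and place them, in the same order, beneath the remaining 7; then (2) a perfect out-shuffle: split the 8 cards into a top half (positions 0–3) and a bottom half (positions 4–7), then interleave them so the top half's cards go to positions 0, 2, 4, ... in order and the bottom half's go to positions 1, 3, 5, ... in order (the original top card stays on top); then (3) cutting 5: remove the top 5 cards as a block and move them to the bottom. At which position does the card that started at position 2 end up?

5

Track the card from position 2 forward through each operation:
  after op 1 (cut 1): 2 → 1
  after op 2 (out-shuffle): 1 → 2
  after op 3 (cut 5): 2 → 5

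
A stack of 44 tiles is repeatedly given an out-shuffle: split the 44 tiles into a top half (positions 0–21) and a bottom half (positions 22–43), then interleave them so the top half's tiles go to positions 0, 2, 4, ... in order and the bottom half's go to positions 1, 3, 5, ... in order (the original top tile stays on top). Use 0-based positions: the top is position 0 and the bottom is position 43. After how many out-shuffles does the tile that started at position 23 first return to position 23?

14

Follow position 23 under repeated out-shuffles:
23 → 3 → 6 → 12 → 24 → 5 → 10 → 20 → 40 → 37 → 31 → 19 → 38 → 33 → 23
It first returns after 14 out-shuffles.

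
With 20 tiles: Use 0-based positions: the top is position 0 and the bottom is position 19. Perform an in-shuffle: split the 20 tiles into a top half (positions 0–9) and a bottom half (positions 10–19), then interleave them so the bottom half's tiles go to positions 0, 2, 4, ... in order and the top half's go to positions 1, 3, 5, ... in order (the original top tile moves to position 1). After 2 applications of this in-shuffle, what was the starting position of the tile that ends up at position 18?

Work backwards from position 18, undoing one in-shuffle at a time:
18 ← 19 ← 9
So the tile now at position 18 started at position 9.

9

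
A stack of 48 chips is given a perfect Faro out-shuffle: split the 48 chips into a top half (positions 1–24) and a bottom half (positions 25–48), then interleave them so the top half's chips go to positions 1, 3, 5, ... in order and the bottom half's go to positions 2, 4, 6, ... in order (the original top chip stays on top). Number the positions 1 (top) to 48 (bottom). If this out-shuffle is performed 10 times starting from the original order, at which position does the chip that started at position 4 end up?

18

Track the chip's position through each out-shuffle:
4 → 7 → 13 → 25 → 2 → 3 → 5 → 9 → 17 → 33 → 18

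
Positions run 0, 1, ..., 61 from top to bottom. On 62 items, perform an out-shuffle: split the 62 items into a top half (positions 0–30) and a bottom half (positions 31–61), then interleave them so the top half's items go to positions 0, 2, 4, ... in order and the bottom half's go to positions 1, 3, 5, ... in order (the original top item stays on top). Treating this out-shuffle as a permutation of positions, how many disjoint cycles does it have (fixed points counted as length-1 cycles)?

3

Trace each unvisited position around until it returns:
(0) (1 2 4 8 16 32 ... len 60) (61)
3 cycles in total.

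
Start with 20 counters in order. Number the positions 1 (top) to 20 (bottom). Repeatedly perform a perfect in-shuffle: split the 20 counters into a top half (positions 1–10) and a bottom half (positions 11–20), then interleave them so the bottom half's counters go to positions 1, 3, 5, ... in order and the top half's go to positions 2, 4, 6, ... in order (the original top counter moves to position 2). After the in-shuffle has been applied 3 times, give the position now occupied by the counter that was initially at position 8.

1

Track the counter's position through each in-shuffle:
8 → 16 → 11 → 1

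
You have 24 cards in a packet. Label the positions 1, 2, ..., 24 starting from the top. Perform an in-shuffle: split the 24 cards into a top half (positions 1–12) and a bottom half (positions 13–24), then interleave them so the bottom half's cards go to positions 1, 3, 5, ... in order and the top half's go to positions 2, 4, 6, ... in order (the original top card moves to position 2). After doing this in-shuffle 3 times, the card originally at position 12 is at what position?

Track the card's position through each in-shuffle:
12 → 24 → 23 → 21

21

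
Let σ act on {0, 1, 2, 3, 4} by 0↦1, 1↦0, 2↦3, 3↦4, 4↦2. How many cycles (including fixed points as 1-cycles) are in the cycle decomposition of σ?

2

Cycle decomposition: (0 1) (2 3 4).
2 cycles.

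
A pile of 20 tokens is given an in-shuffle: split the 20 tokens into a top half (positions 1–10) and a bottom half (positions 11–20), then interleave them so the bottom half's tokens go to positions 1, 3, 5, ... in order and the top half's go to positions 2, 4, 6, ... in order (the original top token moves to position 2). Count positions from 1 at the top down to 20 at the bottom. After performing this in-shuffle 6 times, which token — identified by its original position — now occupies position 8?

Work backwards from position 8, undoing one in-shuffle at a time:
8 ← 4 ← 2 ← 1 ← 11 ← 16 ← 8
So the token now at position 8 started at position 8.

8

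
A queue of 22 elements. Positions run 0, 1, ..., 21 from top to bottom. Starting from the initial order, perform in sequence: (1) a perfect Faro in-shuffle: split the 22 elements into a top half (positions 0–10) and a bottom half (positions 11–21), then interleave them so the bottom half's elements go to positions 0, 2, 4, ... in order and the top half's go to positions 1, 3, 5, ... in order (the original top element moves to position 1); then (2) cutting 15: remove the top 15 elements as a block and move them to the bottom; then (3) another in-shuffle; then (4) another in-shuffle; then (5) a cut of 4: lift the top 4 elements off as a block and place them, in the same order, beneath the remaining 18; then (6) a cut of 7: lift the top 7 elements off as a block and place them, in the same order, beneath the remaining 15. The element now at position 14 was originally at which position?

Undo the operations in reverse order, starting from position 14:
  undo op 6 (cut 7): 14 ← 21
  undo op 5 (cut 4): 21 ← 3
  undo op 4 (in-shuffle, from top half): 3 ← 1
  undo op 3 (in-shuffle, from top half): 1 ← 0
  undo op 2 (cut 15): 0 ← 15
  undo op 1 (in-shuffle, from top half): 15 ← 7
So the element at position 14 came from original position 7.

7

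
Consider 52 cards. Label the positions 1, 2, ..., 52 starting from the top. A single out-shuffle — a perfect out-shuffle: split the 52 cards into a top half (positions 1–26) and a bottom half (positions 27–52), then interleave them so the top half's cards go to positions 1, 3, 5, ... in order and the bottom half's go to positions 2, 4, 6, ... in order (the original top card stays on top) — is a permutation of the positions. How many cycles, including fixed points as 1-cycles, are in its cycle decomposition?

9

Trace each unvisited position around until it returns:
(1) (2 3 5 9 17 33 14 27) (4 7 13 25 49 46 40 28) (6 11 21 41 30 8 15 29) (10 19 37 22 43 34 16 31) (12 23 45 38 24 47 42 32) (18 35) (20 39 26 51 50 48 44 36) ... plus 1 more
9 cycles in total.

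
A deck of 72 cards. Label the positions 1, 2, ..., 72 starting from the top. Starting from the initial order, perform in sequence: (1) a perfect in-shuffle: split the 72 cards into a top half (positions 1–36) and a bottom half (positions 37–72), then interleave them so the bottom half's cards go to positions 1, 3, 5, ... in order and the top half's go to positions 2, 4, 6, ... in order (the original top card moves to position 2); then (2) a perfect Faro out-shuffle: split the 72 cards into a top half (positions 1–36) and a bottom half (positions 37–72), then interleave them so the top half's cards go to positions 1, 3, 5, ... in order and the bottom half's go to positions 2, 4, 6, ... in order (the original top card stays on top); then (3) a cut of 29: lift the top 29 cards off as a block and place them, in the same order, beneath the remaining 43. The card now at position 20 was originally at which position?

Undo the operations in reverse order, starting from position 20:
  undo op 3 (cut 29): 20 ← 49
  undo op 2 (out-shuffle, from top half): 49 ← 25
  undo op 1 (in-shuffle, from bottom half): 25 ← 49
So the card at position 20 came from original position 49.

49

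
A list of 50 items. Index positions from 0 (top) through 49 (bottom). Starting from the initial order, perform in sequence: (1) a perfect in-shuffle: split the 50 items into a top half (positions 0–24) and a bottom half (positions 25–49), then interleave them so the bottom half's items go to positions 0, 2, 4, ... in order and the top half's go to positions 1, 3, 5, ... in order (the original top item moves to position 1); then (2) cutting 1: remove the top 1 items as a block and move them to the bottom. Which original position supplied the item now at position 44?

22

Undo the operations in reverse order, starting from position 44:
  undo op 2 (cut 1): 44 ← 45
  undo op 1 (in-shuffle, from top half): 45 ← 22
So the item at position 44 came from original position 22.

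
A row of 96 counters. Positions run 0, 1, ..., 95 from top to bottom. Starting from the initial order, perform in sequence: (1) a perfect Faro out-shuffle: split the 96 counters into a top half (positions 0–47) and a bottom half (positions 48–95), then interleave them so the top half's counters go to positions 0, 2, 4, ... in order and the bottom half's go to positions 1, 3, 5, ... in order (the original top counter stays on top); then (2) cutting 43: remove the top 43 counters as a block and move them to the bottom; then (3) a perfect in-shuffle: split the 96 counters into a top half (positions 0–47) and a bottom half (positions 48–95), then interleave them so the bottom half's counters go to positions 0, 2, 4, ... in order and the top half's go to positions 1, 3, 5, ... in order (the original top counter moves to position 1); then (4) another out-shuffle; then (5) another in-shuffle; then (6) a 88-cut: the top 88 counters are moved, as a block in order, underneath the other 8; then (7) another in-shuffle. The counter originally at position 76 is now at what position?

Track the counter from position 76 forward through each operation:
  after op 1 (out-shuffle): 76 → 57
  after op 2 (cut 43): 57 → 14
  after op 3 (in-shuffle): 14 → 29
  after op 4 (out-shuffle): 29 → 58
  after op 5 (in-shuffle): 58 → 20
  after op 6 (cut 88): 20 → 28
  after op 7 (in-shuffle): 28 → 57

57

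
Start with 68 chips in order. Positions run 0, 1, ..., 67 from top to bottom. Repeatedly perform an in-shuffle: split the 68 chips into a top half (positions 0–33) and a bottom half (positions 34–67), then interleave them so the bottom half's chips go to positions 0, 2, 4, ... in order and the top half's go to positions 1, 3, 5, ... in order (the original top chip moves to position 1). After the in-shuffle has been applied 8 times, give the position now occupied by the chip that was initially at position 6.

66

Track the chip's position through each in-shuffle:
6 → 13 → 27 → 55 → 42 → 16 → 33 → 67 → 66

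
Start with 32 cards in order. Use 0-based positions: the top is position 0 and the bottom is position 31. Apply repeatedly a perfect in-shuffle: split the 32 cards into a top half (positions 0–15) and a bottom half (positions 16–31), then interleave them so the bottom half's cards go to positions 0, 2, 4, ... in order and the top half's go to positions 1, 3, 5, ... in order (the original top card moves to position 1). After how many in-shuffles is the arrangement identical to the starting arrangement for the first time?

The in-shuffle permutes the 32 positions with cycle lengths [2, 10, 10, 10].
Every card is home exactly when every cycle has completed a whole number of laps, i.e. after lcm(2, 10) = 10 in-shuffles.

10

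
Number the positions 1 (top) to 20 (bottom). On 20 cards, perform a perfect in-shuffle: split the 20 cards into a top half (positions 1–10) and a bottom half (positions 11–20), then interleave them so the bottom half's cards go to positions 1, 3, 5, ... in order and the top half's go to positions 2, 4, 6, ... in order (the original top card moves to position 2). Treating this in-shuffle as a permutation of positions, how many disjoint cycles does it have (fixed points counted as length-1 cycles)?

Trace each unvisited position around until it returns:
(1 2 4 8 16 11) (3 6 12) (5 10 20 19 17 13) (7 14) (9 18 15)
5 cycles in total.

5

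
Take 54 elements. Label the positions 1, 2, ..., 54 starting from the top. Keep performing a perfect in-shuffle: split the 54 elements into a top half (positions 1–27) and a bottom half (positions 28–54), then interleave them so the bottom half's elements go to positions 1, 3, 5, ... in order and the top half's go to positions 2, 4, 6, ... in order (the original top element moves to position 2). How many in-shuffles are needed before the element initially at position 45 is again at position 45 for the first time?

10

Follow position 45 under repeated in-shuffles:
45 → 35 → 15 → 30 → 5 → 10 → 20 → 40 → 25 → 50 → 45
It first returns after 10 in-shuffles.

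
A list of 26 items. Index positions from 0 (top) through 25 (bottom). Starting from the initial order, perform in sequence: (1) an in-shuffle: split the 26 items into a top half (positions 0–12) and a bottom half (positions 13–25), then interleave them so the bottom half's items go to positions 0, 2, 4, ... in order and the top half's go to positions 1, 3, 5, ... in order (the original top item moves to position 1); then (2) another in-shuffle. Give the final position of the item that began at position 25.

22

Track the item from position 25 forward through each operation:
  after op 1 (in-shuffle): 25 → 24
  after op 2 (in-shuffle): 24 → 22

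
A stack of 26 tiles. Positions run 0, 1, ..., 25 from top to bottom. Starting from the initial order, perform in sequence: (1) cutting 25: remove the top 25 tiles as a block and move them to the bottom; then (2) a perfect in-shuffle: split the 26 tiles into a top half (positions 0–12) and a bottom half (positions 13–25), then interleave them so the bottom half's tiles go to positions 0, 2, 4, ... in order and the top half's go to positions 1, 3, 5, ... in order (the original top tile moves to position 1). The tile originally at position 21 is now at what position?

Track the tile from position 21 forward through each operation:
  after op 1 (cut 25): 21 → 22
  after op 2 (in-shuffle): 22 → 18

18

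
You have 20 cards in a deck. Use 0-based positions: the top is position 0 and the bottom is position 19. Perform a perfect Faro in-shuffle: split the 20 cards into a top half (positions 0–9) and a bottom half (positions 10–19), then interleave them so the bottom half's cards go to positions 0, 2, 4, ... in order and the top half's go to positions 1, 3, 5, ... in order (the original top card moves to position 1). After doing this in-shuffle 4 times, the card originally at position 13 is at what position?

Track the card's position through each in-shuffle:
13 → 6 → 13 → 6 → 13

13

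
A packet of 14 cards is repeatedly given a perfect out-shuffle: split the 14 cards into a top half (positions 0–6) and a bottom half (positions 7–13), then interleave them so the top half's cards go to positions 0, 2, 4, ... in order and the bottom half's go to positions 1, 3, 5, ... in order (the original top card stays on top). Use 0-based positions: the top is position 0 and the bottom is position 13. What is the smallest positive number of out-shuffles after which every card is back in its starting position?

12

The out-shuffle permutes the 14 positions with cycle lengths [1, 1, 12].
Every card is home exactly when every cycle has completed a whole number of laps, i.e. after lcm(1, 12) = 12 out-shuffles.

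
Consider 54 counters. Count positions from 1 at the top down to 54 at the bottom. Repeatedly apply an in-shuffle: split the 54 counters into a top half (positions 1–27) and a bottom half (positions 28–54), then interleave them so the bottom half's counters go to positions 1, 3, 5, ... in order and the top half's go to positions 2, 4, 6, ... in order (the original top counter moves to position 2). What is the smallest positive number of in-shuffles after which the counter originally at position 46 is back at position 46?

Follow position 46 under repeated in-shuffles:
46 → 37 → 19 → 38 → 21 → 42 → 29 → 3 → 6 → 12 → 24 → 48 → 41 → 27 → 54 → 53 → 51 → 47 → 39 → 23 → 46
It first returns after 20 in-shuffles.

20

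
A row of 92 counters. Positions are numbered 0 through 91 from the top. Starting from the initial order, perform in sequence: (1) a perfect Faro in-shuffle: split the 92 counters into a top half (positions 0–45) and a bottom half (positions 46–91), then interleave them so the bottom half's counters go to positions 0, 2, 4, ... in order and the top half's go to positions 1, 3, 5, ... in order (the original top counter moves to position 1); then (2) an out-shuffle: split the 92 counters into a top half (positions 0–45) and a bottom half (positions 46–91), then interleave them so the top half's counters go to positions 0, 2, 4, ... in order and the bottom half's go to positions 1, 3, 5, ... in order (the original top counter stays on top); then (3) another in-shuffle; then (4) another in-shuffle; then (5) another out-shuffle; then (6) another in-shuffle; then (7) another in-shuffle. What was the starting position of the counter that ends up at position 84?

Undo the operations in reverse order, starting from position 84:
  undo op 7 (in-shuffle, from bottom half): 84 ← 88
  undo op 6 (in-shuffle, from bottom half): 88 ← 90
  undo op 5 (out-shuffle, from top half): 90 ← 45
  undo op 4 (in-shuffle, from top half): 45 ← 22
  undo op 3 (in-shuffle, from bottom half): 22 ← 57
  undo op 2 (out-shuffle, from bottom half): 57 ← 74
  undo op 1 (in-shuffle, from bottom half): 74 ← 83
So the counter at position 84 came from original position 83.

83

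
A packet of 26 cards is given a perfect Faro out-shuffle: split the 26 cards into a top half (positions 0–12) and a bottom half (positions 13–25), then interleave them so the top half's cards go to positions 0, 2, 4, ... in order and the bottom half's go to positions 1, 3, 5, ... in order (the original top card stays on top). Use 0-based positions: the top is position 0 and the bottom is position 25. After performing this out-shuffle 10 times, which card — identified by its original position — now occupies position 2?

Work backwards from position 2, undoing one out-shuffle at a time:
2 ← 1 ← 13 ← 19 ← 22 ← 11 ← 18 ← 9 ← 17 ← 21 ← 23
So the card now at position 2 started at position 23.

23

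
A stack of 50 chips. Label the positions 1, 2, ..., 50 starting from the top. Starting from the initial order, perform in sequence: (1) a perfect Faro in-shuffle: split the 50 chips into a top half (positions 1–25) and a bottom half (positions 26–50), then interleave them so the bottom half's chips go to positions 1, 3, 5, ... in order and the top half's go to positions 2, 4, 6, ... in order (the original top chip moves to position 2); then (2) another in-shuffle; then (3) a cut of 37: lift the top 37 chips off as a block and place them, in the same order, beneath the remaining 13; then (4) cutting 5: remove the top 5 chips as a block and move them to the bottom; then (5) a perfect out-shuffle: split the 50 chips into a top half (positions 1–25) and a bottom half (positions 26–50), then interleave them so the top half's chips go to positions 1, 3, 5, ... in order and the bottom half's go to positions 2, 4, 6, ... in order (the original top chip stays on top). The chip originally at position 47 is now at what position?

36

Track the chip from position 47 forward through each operation:
  after op 1 (in-shuffle): 47 → 43
  after op 2 (in-shuffle): 43 → 35
  after op 3 (cut 37): 35 → 48
  after op 4 (cut 5): 48 → 43
  after op 5 (out-shuffle): 43 → 36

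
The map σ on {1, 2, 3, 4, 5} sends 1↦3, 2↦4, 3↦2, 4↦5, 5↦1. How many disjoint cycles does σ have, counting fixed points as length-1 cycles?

1

Cycle decomposition: (1 3 2 4 5).
1 cycle.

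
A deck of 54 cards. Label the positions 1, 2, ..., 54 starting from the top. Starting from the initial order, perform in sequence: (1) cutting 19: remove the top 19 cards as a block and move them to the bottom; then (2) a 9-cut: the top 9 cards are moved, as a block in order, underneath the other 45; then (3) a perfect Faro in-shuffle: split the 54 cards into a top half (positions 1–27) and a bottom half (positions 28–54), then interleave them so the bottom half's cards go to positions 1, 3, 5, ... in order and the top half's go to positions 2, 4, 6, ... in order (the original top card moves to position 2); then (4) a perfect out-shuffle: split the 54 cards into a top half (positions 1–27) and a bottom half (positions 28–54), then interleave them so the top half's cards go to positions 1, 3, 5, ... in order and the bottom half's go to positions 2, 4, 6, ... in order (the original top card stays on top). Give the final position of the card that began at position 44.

10

Track the card from position 44 forward through each operation:
  after op 1 (cut 19): 44 → 25
  after op 2 (cut 9): 25 → 16
  after op 3 (in-shuffle): 16 → 32
  after op 4 (out-shuffle): 32 → 10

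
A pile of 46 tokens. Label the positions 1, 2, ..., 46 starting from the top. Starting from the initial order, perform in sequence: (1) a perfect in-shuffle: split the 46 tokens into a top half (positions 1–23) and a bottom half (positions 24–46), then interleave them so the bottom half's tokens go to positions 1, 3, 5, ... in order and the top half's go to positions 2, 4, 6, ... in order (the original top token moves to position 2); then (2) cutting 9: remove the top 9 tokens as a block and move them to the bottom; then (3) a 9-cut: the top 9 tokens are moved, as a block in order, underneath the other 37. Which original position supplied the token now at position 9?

37

Undo the operations in reverse order, starting from position 9:
  undo op 3 (cut 9): 9 ← 18
  undo op 2 (cut 9): 18 ← 27
  undo op 1 (in-shuffle, from bottom half): 27 ← 37
So the token at position 9 came from original position 37.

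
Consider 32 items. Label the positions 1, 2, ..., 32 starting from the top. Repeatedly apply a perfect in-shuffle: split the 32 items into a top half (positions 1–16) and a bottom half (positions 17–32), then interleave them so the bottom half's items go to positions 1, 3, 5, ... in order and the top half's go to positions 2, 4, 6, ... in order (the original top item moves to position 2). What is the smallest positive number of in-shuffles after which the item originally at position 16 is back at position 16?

Follow position 16 under repeated in-shuffles:
16 → 32 → 31 → 29 → 25 → 17 → 1 → 2 → 4 → 8 → 16
It first returns after 10 in-shuffles.

10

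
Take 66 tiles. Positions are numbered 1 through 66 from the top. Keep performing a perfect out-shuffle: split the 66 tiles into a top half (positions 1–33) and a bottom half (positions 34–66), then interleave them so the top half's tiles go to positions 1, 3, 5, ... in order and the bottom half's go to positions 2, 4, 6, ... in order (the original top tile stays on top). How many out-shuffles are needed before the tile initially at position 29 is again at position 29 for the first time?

12

Follow position 29 under repeated out-shuffles:
29 → 57 → 48 → 30 → 59 → 52 → 38 → 10 → 19 → 37 → 8 → 15 → 29
It first returns after 12 out-shuffles.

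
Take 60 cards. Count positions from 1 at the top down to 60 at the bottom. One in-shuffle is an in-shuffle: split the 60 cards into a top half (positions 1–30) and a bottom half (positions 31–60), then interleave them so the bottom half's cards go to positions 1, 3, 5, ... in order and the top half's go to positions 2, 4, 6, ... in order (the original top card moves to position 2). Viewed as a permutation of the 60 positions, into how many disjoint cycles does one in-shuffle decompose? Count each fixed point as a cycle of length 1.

Trace each unvisited position around until it returns:
(1 2 4 8 16 32 ... len 60)
1 cycle in total.

1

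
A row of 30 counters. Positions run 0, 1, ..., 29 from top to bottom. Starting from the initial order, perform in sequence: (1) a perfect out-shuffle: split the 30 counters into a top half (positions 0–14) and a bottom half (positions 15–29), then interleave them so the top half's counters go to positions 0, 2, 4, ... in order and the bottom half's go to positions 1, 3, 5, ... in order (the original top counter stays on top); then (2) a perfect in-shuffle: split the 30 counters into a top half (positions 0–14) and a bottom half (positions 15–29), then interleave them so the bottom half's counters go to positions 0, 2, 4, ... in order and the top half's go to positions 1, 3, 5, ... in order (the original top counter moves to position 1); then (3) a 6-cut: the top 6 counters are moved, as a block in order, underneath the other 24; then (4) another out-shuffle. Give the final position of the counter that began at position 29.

Track the counter from position 29 forward through each operation:
  after op 1 (out-shuffle): 29 → 29
  after op 2 (in-shuffle): 29 → 28
  after op 3 (cut 6): 28 → 22
  after op 4 (out-shuffle): 22 → 15

15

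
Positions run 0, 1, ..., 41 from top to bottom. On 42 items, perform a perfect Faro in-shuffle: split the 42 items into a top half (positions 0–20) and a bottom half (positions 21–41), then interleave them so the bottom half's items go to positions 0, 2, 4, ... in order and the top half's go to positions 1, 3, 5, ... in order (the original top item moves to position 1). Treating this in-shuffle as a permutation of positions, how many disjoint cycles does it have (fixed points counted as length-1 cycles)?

Trace each unvisited position around until it returns:
(0 1 3 7 15 31 ... len 14) (2 5 11 23 4 9 ... len 14) (6 13 27 12 25 8 ... len 14)
3 cycles in total.

3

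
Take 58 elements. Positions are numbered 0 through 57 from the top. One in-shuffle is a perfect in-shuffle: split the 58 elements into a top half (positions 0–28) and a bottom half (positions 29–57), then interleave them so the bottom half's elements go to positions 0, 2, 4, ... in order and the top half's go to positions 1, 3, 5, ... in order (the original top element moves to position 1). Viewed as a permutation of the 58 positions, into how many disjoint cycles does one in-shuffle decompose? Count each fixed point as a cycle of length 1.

1

Trace each unvisited position around until it returns:
(0 1 3 7 15 31 ... len 58)
1 cycle in total.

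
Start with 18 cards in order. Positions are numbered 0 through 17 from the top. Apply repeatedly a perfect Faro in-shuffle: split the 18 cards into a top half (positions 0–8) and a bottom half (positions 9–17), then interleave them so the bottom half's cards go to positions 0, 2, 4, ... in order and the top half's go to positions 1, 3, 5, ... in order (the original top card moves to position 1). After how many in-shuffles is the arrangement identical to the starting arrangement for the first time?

18

The in-shuffle permutes the 18 positions with cycle lengths [18].
Every card is home exactly when every cycle has completed a whole number of laps, i.e. after lcm(18) = 18 in-shuffles.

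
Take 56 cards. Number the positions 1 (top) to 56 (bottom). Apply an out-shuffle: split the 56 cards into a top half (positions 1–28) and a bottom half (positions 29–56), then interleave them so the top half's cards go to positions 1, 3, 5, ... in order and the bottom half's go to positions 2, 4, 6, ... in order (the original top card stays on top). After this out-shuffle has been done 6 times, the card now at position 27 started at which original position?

Work backwards from position 27, undoing one out-shuffle at a time:
27 ← 14 ← 35 ← 18 ← 37 ← 19 ← 10
So the card now at position 27 started at position 10.

10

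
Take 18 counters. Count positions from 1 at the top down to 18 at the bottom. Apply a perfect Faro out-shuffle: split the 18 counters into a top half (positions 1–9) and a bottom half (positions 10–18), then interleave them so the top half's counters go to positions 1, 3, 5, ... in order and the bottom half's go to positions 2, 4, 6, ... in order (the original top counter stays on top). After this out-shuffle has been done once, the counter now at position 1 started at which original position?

Work backwards from position 1, undoing one out-shuffle at a time:
1 ← 1
So the counter now at position 1 started at position 1.

1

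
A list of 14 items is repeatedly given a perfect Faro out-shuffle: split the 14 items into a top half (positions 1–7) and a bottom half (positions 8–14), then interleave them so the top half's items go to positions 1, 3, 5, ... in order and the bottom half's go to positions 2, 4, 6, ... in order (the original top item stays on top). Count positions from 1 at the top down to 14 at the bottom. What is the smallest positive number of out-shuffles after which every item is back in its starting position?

12

The out-shuffle permutes the 14 positions with cycle lengths [1, 1, 12].
Every item is home exactly when every cycle has completed a whole number of laps, i.e. after lcm(1, 12) = 12 out-shuffles.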